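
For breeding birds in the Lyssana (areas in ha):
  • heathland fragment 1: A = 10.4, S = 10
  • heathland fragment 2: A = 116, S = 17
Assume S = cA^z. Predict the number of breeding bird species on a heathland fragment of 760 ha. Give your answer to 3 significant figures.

25.7

z = ln(17/10) / ln(116/10.4) = 0.5306 / 2.4118 = 0.2200
c = 10 / 10.4^0.2200 = 10 / 1.674 = 5.974
S₃ = 5.974 × 760^0.2200 = 5.974 × 4.303 ≈ 25.71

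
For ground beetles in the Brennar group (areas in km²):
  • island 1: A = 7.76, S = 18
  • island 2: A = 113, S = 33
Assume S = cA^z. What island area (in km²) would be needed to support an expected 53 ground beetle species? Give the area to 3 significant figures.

z = ln(33/18) / ln(113/7.76) = 0.6061 / 2.6784 = 0.2263
c = 18 / 7.76^0.2263 = 18 / 1.59 = 11.32
A = (53/11.32)^(1/0.2263) ⇒ ln A = ln(4.681)/0.2263 = 6.8210
A = e^6.8210 ≈ 916.9 km²

917 km²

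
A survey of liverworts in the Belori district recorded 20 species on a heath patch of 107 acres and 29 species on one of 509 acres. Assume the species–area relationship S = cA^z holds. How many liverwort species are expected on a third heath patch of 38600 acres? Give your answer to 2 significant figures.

z = ln(29/20) / ln(509/107) = 0.3716 / 1.5596 = 0.2382
c = 20 / 107^0.2382 = 20 / 3.044 = 6.57
S₃ = 6.57 × 38600^0.2382 = 6.57 × 12.38 ≈ 81.33

81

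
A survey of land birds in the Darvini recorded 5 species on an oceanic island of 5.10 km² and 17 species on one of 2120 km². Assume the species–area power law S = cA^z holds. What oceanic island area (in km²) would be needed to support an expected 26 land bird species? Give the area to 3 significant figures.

z = ln(17/5) / ln(2120/5.1) = 1.2238 / 6.0299 = 0.2030
c = 5 / 5.1^0.2030 = 5 / 1.392 = 3.592
A = (26/3.592)^(1/0.2030) ⇒ ln A = ln(7.238)/0.2030 = 9.7527
A = e^9.7527 ≈ 17201 km²

17200 km²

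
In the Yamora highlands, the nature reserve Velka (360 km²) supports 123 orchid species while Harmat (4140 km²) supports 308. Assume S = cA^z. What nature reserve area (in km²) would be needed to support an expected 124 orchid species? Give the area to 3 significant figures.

z = ln(308/123) / ln(4140/360) = 0.9179 / 2.4423 = 0.3758
c = 123 / 360^0.3758 = 123 / 9.136 = 13.46
A = (124/13.46)^(1/0.3758) ⇒ ln A = ln(9.21)/0.3758 = 5.9076
A = e^5.9076 ≈ 367.8 km²

368 km²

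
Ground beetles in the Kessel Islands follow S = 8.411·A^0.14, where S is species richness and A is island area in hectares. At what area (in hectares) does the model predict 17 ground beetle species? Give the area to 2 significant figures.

150 hectares

17 = 8.411 × A^0.14  ⇒  A^0.14 = 17/8.411 = 2.021
ln A = ln(2.021) / 0.14 = 0.7037 / 0.14 = 5.0262
A = e^5.0262 ≈ 152.4 hectares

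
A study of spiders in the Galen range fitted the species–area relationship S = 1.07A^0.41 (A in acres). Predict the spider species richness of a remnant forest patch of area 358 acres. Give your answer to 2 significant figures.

S = 1.07 × 358^0.41 = 1.07 × 11.15 ≈ 11.93

12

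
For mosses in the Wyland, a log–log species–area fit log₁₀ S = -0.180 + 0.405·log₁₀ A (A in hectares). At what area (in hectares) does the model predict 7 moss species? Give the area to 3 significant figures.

340 hectares

7 = 0.6607 × A^0.405  ⇒  A^0.405 = 7/0.6607 = 10.59
ln A = ln(10.59) / 0.405 = 2.3604 / 0.405 = 5.8281
A = e^5.8281 ≈ 339.7 hectares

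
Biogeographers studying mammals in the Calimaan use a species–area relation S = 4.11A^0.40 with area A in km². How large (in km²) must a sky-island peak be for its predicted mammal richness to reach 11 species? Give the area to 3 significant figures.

11 = 4.11 × A^0.4  ⇒  A^0.4 = 11/4.11 = 2.676
ln A = ln(2.676) / 0.4 = 0.9845 / 0.4 = 2.4612
A = e^2.4612 ≈ 11.72 km²

11.7 km²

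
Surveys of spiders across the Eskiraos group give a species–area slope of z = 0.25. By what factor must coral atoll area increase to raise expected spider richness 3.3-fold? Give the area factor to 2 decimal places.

(A₂/A₁)^0.25 = 3.3, so A₂/A₁ = 3.3^(1/0.25) = 3.3^4
ln(A₂/A₁) = ln 3.3 / 0.25 = 1.1939 / 0.25 = 4.7757
A₂/A₁ = e^4.7757 ≈ 118.6

118.59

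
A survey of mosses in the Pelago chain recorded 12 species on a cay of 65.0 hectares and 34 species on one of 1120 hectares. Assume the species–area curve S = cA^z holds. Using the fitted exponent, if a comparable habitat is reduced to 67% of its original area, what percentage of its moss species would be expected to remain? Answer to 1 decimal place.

86.4%

z = ln(34/12) / ln(1120/65) = 1.0415 / 2.8467 = 0.3658
S_new/S_old = (A_new/A_old)^z = 0.67^0.3658 = exp(0.3658 × -0.4005) = 0.8637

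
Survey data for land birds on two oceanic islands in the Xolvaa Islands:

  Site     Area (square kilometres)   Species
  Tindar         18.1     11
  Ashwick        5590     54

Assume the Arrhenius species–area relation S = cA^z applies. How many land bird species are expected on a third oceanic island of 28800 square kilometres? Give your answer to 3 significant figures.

85.1

z = ln(54/11) / ln(5590/18.1) = 1.5911 / 5.7328 = 0.2775
c = 11 / 18.1^0.2775 = 11 / 2.234 = 4.924
S₃ = 4.924 × 28800^0.2775 = 4.924 × 17.28 ≈ 85.11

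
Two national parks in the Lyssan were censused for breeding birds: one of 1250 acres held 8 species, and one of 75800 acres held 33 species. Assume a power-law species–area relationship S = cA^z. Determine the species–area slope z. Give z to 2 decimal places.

0.35

Taking logs: ln S = ln c + z ln A, so z = (ln S₂ − ln S₁)/(ln A₂ − ln A₁).
z = ln(33/8) / ln(75800/1250) = ln(4.125) / ln(60.64) = 1.4171 / 4.1050 = 0.3452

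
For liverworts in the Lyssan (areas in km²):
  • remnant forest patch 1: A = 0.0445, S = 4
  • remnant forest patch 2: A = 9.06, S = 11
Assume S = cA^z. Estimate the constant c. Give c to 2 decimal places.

z = ln(S₂/S₁) / ln(A₂/A₁) = ln(11/4) / ln(9.06/0.0445) = 1.0116 / 5.3161 = 0.1903
c = S₁ / A₁^z = 4 / 0.0445^0.1903 = 4 / 0.5531 = 7.232

7.23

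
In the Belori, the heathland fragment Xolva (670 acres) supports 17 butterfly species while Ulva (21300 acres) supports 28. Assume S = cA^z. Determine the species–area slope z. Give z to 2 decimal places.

Taking logs: ln S = ln c + z ln A, so z = (ln S₂ − ln S₁)/(ln A₂ − ln A₁).
z = ln(28/17) / ln(21300/670) = ln(1.647) / ln(31.79) = 0.4990 / 3.4592 = 0.1443

0.14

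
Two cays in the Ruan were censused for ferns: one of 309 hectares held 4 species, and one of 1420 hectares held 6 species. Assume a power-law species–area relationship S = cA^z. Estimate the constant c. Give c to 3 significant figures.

z = ln(S₂/S₁) / ln(A₂/A₁) = ln(6/4) / ln(1420/309) = 0.4055 / 1.5251 = 0.2659
c = S₁ / A₁^z = 4 / 309^0.2659 = 4 / 4.592 = 0.8711

0.871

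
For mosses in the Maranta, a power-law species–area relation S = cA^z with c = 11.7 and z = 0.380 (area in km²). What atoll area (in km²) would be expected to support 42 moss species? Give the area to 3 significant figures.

28.9 km²

42 = 11.7 × A^0.38  ⇒  A^0.38 = 42/11.7 = 3.59
ln A = ln(3.59) / 0.38 = 1.2781 / 0.38 = 3.3634
A = e^3.3634 ≈ 28.89 km²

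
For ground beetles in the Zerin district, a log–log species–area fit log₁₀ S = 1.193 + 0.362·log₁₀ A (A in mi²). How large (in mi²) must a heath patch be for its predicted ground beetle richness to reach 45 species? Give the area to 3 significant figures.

45 = 15.6 × A^0.362  ⇒  A^0.362 = 45/15.6 = 2.885
ln A = ln(2.885) / 0.362 = 1.0597 / 0.362 = 2.9273
A = e^2.9273 ≈ 18.68 mi²

18.7 mi²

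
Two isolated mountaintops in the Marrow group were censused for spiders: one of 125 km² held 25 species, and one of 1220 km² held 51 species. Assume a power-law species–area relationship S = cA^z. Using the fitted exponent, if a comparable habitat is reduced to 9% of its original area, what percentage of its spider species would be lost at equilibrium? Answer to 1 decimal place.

z = ln(51/25) / ln(1220/125) = 0.7129 / 2.2783 = 0.3129
S_new/S_old = (A_new/A_old)^z = 0.09^0.3129 = exp(0.3129 × -2.4079) = 0.4707
Fraction lost = 1 − 0.4707 = 0.5293

52.9%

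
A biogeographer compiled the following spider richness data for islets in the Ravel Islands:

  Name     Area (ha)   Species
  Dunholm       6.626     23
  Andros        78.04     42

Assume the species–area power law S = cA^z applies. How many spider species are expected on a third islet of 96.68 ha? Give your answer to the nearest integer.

z = ln(42/23) / ln(78.04/6.626) = 0.6022 / 2.4662 = 0.2442
c = 23 / 6.626^0.2442 = 23 / 1.587 = 14.49
S₃ = 14.49 × 96.68^0.2442 = 14.49 × 3.053 ≈ 44.25

44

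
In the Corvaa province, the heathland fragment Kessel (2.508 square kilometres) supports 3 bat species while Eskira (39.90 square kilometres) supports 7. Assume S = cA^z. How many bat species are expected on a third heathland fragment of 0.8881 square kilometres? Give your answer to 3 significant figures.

2.18

z = ln(7/3) / ln(39.9/2.508) = 0.8473 / 2.7669 = 0.3062
c = 3 / 2.508^0.3062 = 3 / 1.325 = 2.264
S₃ = 2.264 × 0.8881^0.3062 = 2.264 × 0.9643 ≈ 2.183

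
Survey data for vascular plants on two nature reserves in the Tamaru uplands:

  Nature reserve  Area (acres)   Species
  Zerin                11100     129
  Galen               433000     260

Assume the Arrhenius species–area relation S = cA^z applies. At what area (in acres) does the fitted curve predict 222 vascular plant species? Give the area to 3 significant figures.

190000 acres

z = ln(260/129) / ln(433000/11100) = 0.7009 / 3.6638 = 0.1913
c = 129 / 11100^0.1913 = 129 / 5.941 = 21.71
A = (222/21.71)^(1/0.1913) ⇒ ln A = ln(10.22)/0.1913 = 12.1525
A = e^12.1525 ≈ 189572 acres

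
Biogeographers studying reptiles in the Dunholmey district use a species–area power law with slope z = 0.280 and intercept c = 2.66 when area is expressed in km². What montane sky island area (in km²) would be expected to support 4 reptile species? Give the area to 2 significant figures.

4 = 2.66 × A^0.28  ⇒  A^0.28 = 4/2.66 = 1.504
ln A = ln(1.504) / 0.28 = 0.4080 / 0.28 = 1.4570
A = e^1.4570 ≈ 4.293 km²

4.3 km²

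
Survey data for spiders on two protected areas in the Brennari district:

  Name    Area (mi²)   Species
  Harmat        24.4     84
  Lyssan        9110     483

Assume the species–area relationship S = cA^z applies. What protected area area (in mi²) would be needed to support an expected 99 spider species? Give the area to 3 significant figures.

42.6 mi²

z = ln(483/84) / ln(9110/24.4) = 1.7492 / 5.9225 = 0.2953
c = 84 / 24.4^0.2953 = 84 / 2.569 = 32.7
A = (99/32.7)^(1/0.2953) ⇒ ln A = ln(3.028)/0.2953 = 3.7509
A = e^3.7509 ≈ 42.56 mi²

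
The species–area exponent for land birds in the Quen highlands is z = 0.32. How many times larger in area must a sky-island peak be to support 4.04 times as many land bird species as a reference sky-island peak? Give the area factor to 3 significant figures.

(A₂/A₁)^0.32 = 4.04, so A₂/A₁ = 4.04^(1/0.32) = 4.04^3.125
ln(A₂/A₁) = ln 4.04 / 0.32 = 1.3962 / 0.32 = 4.3633
A₂/A₁ = e^4.3633 ≈ 78.51

78.5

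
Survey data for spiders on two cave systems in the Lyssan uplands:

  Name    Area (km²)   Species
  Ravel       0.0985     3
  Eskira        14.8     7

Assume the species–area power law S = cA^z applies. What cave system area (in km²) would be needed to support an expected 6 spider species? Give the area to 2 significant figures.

z = ln(7/3) / ln(14.8/0.0985) = 0.8473 / 5.0123 = 0.1690
c = 3 / 0.0985^0.1690 = 3 / 0.6758 = 4.439
A = (6/4.439)^(1/0.1690) ⇒ ln A = ln(1.352)/0.1690 = 1.7827
A = e^1.7827 ≈ 5.946 km²

5.9 km²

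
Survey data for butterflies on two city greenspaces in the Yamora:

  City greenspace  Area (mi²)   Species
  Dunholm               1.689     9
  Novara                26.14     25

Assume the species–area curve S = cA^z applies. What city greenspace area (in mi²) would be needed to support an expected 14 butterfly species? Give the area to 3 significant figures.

z = ln(25/9) / ln(26.14/1.689) = 1.0217 / 2.7393 = 0.3730
c = 9 / 1.689^0.3730 = 9 / 1.216 = 7.402
A = (14/7.402)^(1/0.3730) ⇒ ln A = ln(1.891)/0.3730 = 1.7088
A = e^1.7088 ≈ 5.522 mi²

5.52 mi²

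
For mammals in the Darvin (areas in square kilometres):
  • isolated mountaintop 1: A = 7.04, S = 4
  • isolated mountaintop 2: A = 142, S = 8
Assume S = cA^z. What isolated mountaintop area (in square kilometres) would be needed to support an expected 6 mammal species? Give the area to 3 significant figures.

40.8 square kilometres

z = ln(8/4) / ln(142/7.04) = 0.6931 / 3.0042 = 0.2307
c = 4 / 7.04^0.2307 = 4 / 1.569 = 2.55
A = (6/2.55)^(1/0.2307) ⇒ ln A = ln(2.353)/0.2307 = 3.7090
A = e^3.7090 ≈ 40.81 square kilometres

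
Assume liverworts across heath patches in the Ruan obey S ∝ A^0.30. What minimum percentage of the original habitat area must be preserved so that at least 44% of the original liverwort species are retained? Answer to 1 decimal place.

Need (A_new/A_old)^0.3 = 0.44, so A_new/A_old = 0.44^(1/0.3) = 0.44^3.333
ln(A_new/A_old) = ln 0.44 / 0.3 = -0.8210 / 0.3 = -2.7366
A_new/A_old = e^-2.7366 ≈ 0.06479

6.5%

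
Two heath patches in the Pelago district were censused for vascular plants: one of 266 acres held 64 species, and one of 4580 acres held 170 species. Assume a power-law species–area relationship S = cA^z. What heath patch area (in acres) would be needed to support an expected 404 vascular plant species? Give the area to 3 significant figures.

z = ln(170/64) / ln(4580/266) = 0.9769 / 2.8460 = 0.3433
c = 64 / 266^0.3433 = 64 / 6.798 = 9.415
A = (404/9.415)^(1/0.3433) ⇒ ln A = ln(42.91)/0.3433 = 10.9512
A = e^10.9512 ≈ 57021 acres

57000 acres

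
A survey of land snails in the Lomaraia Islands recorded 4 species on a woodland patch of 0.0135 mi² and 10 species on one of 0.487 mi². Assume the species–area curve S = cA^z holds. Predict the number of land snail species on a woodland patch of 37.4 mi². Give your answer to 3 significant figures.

z = ln(10/4) / ln(0.487/0.0135) = 0.9163 / 3.5856 = 0.2555
c = 4 / 0.0135^0.2555 = 4 / 0.3328 = 12.02
S₃ = 12.02 × 37.4^0.2555 = 12.02 × 2.523 ≈ 30.32

30.3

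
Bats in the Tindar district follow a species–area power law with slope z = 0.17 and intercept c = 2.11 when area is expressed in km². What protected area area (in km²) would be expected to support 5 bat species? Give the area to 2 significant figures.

160 km²

5 = 2.11 × A^0.17  ⇒  A^0.17 = 5/2.11 = 2.37
ln A = ln(2.37) / 0.17 = 0.8627 / 0.17 = 5.0750
A = e^5.0750 ≈ 160 km²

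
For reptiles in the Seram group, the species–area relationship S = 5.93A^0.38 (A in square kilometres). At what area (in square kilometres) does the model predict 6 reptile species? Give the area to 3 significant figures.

6 = 5.93 × A^0.38  ⇒  A^0.38 = 6/5.93 = 1.012
ln A = ln(1.012) / 0.38 = 0.0117 / 0.38 = 0.0309
A = e^0.0309 ≈ 1.031 square kilometres

1.03 square kilometres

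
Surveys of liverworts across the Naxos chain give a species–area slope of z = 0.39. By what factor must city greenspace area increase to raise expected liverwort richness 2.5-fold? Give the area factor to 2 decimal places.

10.48

(A₂/A₁)^0.39 = 2.5, so A₂/A₁ = 2.5^(1/0.39) = 2.5^2.564
ln(A₂/A₁) = ln 2.5 / 0.39 = 0.9163 / 0.39 = 2.3495
A₂/A₁ = e^2.3495 ≈ 10.48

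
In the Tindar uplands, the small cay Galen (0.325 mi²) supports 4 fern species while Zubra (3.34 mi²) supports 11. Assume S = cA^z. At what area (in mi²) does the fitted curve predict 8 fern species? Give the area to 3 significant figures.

z = ln(11/4) / ln(3.34/0.325) = 1.0116 / 2.3299 = 0.4342
c = 4 / 0.325^0.4342 = 4 / 0.6139 = 6.516
A = (8/6.516)^(1/0.4342) ⇒ ln A = ln(1.228)/0.4342 = 0.4725
A = e^0.4725 ≈ 1.604 mi²

1.60 mi²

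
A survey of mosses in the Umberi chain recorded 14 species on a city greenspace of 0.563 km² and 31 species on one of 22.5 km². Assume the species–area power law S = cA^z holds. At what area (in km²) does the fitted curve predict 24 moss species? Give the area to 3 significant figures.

6.86 km²

z = ln(31/14) / ln(22.5/0.563) = 0.7949 / 3.6880 = 0.2155
c = 14 / 0.563^0.2155 = 14 / 0.8835 = 15.85
A = (24/15.85)^(1/0.2155) ⇒ ln A = ln(1.515)/0.2155 = 1.9261
A = e^1.9261 ≈ 6.863 km²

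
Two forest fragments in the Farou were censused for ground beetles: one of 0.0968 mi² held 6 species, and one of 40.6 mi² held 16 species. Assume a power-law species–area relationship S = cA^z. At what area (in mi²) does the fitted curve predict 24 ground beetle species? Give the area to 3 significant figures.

z = ln(16/6) / ln(40.6/0.0968) = 0.9808 / 6.0389 = 0.1624
c = 6 / 0.0968^0.1624 = 6 / 0.6844 = 8.767
A = (24/8.767)^(1/0.1624) ⇒ ln A = ln(2.737)/0.1624 = 6.2002
A = e^6.2002 ≈ 492.8 mi²

493 mi²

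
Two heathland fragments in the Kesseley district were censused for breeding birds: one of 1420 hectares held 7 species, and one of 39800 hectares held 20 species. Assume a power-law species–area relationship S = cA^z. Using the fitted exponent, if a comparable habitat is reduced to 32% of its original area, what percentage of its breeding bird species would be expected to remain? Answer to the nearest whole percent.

z = ln(20/7) / ln(39800/1420) = 1.0498 / 3.3332 = 0.3150
S_new/S_old = (A_new/A_old)^z = 0.32^0.3150 = exp(0.3150 × -1.1394) = 0.6985

70%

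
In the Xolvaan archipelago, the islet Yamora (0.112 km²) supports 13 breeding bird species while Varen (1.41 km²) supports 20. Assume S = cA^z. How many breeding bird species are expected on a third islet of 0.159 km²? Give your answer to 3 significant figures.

z = ln(20/13) / ln(1.41/0.112) = 0.4308 / 2.5328 = 0.1701
c = 13 / 0.112^0.1701 = 13 / 0.6891 = 18.86
S₃ = 18.86 × 0.159^0.1701 = 18.86 × 0.7314 ≈ 13.8

13.8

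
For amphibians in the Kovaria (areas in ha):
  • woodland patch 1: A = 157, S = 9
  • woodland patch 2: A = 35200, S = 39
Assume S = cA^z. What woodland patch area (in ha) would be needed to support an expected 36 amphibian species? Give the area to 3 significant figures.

26200 ha

z = ln(39/9) / ln(35200/157) = 1.4663 / 5.4126 = 0.2709
c = 9 / 157^0.2709 = 9 / 3.935 = 2.287
A = (36/2.287)^(1/0.2709) ⇒ ln A = ln(15.74)/0.2709 = 10.1733
A = e^10.1733 ≈ 26196 ha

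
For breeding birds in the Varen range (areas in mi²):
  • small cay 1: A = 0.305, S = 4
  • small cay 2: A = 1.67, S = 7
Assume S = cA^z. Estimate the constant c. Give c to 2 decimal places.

z = ln(S₂/S₁) / ln(A₂/A₁) = ln(7/4) / ln(1.67/0.305) = 0.5596 / 1.7003 = 0.3291
c = S₁ / A₁^z = 4 / 0.305^0.3291 = 4 / 0.6765 = 5.913

5.91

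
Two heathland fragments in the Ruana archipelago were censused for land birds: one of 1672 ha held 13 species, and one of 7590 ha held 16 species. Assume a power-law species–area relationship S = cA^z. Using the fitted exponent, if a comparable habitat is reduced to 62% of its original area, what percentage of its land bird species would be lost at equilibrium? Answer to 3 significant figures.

6.35%

z = ln(16/13) / ln(7590/1672) = 0.2076 / 1.5128 = 0.1373
S_new/S_old = (A_new/A_old)^z = 0.62^0.1373 = exp(0.1373 × -0.4780) = 0.9365
Fraction lost = 1 − 0.9365 = 0.06351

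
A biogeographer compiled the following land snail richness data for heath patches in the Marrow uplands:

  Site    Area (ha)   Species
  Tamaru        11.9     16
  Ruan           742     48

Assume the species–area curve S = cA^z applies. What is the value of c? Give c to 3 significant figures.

z = ln(S₂/S₁) / ln(A₂/A₁) = ln(48/16) / ln(742/11.9) = 1.0986 / 4.1328 = 0.2658
c = S₁ / A₁^z = 16 / 11.9^0.2658 = 16 / 1.932 = 8.283

8.28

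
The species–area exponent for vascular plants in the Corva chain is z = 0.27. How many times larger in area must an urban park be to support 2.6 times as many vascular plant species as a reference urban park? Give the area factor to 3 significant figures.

(A₂/A₁)^0.27 = 2.6, so A₂/A₁ = 2.6^(1/0.27) = 2.6^3.704
ln(A₂/A₁) = ln 2.6 / 0.27 = 0.9555 / 0.27 = 3.5389
A₂/A₁ = e^3.5389 ≈ 34.43

34.4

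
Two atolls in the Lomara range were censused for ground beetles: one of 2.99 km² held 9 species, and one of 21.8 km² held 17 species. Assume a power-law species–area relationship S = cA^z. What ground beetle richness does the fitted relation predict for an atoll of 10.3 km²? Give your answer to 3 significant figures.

z = ln(17/9) / ln(21.8/2.99) = 0.6360 / 1.9866 = 0.3201
c = 9 / 2.99^0.3201 = 9 / 1.42 = 6.338
S₃ = 6.338 × 10.3^0.3201 = 6.338 × 2.11 ≈ 13.37

13.4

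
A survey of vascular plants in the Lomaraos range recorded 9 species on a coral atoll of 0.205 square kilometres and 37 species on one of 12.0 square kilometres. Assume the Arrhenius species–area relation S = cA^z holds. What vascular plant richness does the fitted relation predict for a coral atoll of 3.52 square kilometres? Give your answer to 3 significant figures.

24.2

z = ln(37/9) / ln(12/0.205) = 1.4137 / 4.0697 = 0.3474
c = 9 / 0.205^0.3474 = 9 / 0.5767 = 15.61
S₃ = 15.61 × 3.52^0.3474 = 15.61 × 1.548 ≈ 24.16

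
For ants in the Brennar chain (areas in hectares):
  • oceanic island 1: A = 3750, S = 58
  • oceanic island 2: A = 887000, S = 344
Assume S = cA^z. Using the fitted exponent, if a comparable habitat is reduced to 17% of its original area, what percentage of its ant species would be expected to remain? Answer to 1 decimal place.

z = ln(344/58) / ln(887000/3750) = 1.7802 / 5.4661 = 0.3257
S_new/S_old = (A_new/A_old)^z = 0.17^0.3257 = exp(0.3257 × -1.7720) = 0.5615

56.2%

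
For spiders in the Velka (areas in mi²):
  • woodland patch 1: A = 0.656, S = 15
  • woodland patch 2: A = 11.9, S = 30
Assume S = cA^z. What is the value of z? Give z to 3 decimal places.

0.239

Taking logs: ln S = ln c + z ln A, so z = (ln S₂ − ln S₁)/(ln A₂ − ln A₁).
z = ln(30/15) / ln(11.9/0.656) = ln(2) / ln(18.14) = 0.6931 / 2.8981 = 0.2392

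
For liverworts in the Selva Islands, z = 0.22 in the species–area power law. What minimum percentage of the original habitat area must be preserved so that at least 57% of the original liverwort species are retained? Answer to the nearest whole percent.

Need (A_new/A_old)^0.22 = 0.57, so A_new/A_old = 0.57^(1/0.22) = 0.57^4.545
ln(A_new/A_old) = ln 0.57 / 0.22 = -0.5621 / 0.22 = -2.5551
A_new/A_old = e^-2.5551 ≈ 0.07769

8%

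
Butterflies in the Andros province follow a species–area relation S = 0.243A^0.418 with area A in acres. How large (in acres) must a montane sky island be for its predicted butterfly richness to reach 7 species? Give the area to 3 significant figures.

7 = 0.243 × A^0.418  ⇒  A^0.418 = 7/0.243 = 28.81
ln A = ln(28.81) / 0.418 = 3.3606 / 0.418 = 8.0397
A = e^8.0397 ≈ 3102 acres

3100 acres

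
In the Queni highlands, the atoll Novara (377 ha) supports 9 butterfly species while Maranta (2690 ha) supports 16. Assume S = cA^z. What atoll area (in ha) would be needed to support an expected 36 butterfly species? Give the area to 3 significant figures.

z = ln(16/9) / ln(2690/377) = 0.5754 / 1.9651 = 0.2928
c = 9 / 377^0.2928 = 9 / 5.68 = 1.585
A = (36/1.585)^(1/0.2928) ⇒ ln A = ln(22.72)/0.2928 = 10.6669
A = e^10.6669 ≈ 42911 ha

42900 ha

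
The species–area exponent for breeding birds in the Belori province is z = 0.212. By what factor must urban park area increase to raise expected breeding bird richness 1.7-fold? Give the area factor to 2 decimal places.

12.22

(A₂/A₁)^0.212 = 1.7, so A₂/A₁ = 1.7^(1/0.212) = 1.7^4.717
ln(A₂/A₁) = ln 1.7 / 0.212 = 0.5306 / 0.212 = 2.5030
A₂/A₁ = e^2.5030 ≈ 12.22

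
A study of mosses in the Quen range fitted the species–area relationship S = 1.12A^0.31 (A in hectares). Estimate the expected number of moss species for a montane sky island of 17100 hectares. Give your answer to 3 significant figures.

S = 1.12 × 17100^0.31 = 1.12 × 20.52 ≈ 22.99

23.0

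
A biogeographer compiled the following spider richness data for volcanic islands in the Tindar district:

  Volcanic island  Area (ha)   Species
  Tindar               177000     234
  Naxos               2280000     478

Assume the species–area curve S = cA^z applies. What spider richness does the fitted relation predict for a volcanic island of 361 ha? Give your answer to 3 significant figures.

z = ln(478/234) / ln(2280000/177000) = 0.7143 / 2.5558 = 0.2795
c = 234 / 177000^0.2795 = 234 / 29.29 = 7.989
S₃ = 7.989 × 361^0.2795 = 7.989 × 5.185 ≈ 41.43

41.4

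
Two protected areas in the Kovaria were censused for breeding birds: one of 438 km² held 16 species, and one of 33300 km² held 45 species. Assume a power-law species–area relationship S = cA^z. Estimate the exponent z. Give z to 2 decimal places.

0.24

Taking logs: ln S = ln c + z ln A, so z = (ln S₂ − ln S₁)/(ln A₂ − ln A₁).
z = ln(45/16) / ln(33300/438) = ln(2.812) / ln(76.03) = 1.0341 / 4.3311 = 0.2388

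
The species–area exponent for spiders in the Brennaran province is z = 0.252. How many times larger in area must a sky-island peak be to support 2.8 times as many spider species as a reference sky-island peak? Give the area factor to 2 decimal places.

59.49

(A₂/A₁)^0.252 = 2.8, so A₂/A₁ = 2.8^(1/0.252) = 2.8^3.968
ln(A₂/A₁) = ln 2.8 / 0.252 = 1.0296 / 0.252 = 4.0858
A₂/A₁ = e^4.0858 ≈ 59.49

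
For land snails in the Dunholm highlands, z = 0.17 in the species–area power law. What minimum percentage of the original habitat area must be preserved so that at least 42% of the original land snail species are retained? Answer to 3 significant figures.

0.608%

Need (A_new/A_old)^0.17 = 0.42, so A_new/A_old = 0.42^(1/0.17) = 0.42^5.882
ln(A_new/A_old) = ln 0.42 / 0.17 = -0.8675 / 0.17 = -5.1029
A_new/A_old = e^-5.1029 ≈ 0.006079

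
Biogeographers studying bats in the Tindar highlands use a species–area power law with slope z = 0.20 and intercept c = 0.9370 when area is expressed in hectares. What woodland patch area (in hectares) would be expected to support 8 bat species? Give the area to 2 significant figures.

8 = 0.937 × A^0.2  ⇒  A^0.2 = 8/0.937 = 8.538
ln A = ln(8.538) / 0.2 = 2.1445 / 0.2 = 10.7226
A = e^10.7226 ≈ 45368 hectares

45000 hectares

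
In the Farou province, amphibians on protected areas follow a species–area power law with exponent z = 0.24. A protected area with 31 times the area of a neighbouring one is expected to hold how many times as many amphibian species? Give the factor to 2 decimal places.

2.28

S₂/S₁ = (A₂/A₁)^z = 31^0.24
ln(S₂/S₁) = 0.24 × ln 31 = 0.24 × 3.4340 = 0.8242
S₂/S₁ = e^0.8242 ≈ 2.28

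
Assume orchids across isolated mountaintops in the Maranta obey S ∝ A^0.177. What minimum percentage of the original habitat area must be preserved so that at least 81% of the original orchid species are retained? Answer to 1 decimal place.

Need (A_new/A_old)^0.177 = 0.81, so A_new/A_old = 0.81^(1/0.177) = 0.81^5.65
ln(A_new/A_old) = ln 0.81 / 0.177 = -0.2107 / 0.177 = -1.1905
A_new/A_old = e^-1.1905 ≈ 0.3041

30.4%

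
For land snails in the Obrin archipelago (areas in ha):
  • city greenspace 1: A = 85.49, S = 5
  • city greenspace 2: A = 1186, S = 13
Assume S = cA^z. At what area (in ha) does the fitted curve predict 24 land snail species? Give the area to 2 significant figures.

6400 ha

z = ln(13/5) / ln(1186/85.49) = 0.9555 / 2.6299 = 0.3633
c = 5 / 85.49^0.3633 = 5 / 5.034 = 0.9933
A = (24/0.9933)^(1/0.3633) ⇒ ln A = ln(24.16)/0.3633 = 8.7658
A = e^8.7658 ≈ 6411 ha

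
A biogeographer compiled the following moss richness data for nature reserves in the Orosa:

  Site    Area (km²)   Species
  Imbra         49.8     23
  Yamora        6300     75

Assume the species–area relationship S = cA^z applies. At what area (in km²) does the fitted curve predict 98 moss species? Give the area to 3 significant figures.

z = ln(75/23) / ln(6300/49.8) = 1.1820 / 4.8403 = 0.2442
c = 23 / 49.8^0.2442 = 23 / 2.597 = 8.857
A = (98/8.857)^(1/0.2442) ⇒ ln A = ln(11.07)/0.2442 = 9.8436
A = e^9.8436 ≈ 18838 km²

18800 km²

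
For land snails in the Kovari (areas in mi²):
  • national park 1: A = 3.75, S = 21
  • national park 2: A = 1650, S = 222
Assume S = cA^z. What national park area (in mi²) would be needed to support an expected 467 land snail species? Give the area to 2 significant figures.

z = ln(222/21) / ln(1650/3.75) = 2.3582 / 6.0868 = 0.3874
c = 21 / 3.75^0.3874 = 21 / 1.669 = 12.58
A = (467/12.58)^(1/0.3874) ⇒ ln A = ln(37.11)/0.3874 = 9.3280
A = e^9.3280 ≈ 11249 mi²

11000 mi²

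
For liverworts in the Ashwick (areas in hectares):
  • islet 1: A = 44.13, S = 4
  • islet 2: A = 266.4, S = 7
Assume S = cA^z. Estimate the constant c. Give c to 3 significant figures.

z = ln(S₂/S₁) / ln(A₂/A₁) = ln(7/4) / ln(266.4/44.13) = 0.5596 / 1.7979 = 0.3113
c = S₁ / A₁^z = 4 / 44.13^0.3113 = 4 / 3.251 = 1.231

1.23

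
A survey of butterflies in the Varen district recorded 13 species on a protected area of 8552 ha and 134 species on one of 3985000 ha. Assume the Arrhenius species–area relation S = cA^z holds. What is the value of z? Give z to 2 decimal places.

Taking logs: ln S = ln c + z ln A, so z = (ln S₂ − ln S₁)/(ln A₂ − ln A₁).
z = ln(134/13) / ln(3985000/8552) = ln(10.31) / ln(466) = 2.3329 / 6.1441 = 0.3797

0.38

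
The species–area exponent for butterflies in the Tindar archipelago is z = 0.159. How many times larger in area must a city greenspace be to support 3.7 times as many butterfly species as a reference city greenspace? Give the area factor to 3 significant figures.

3750

(A₂/A₁)^0.159 = 3.7, so A₂/A₁ = 3.7^(1/0.159) = 3.7^6.289
ln(A₂/A₁) = ln 3.7 / 0.159 = 1.3083 / 0.159 = 8.2285
A₂/A₁ = e^8.2285 ≈ 3746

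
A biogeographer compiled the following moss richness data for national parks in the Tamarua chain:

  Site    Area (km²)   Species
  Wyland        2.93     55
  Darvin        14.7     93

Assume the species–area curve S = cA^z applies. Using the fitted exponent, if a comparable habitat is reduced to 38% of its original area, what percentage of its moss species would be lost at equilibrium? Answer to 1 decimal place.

z = ln(93/55) / ln(14.7/2.93) = 0.5253 / 1.6128 = 0.3257
S_new/S_old = (A_new/A_old)^z = 0.38^0.3257 = exp(0.3257 × -0.9676) = 0.7297
Fraction lost = 1 − 0.7297 = 0.2703

27.0%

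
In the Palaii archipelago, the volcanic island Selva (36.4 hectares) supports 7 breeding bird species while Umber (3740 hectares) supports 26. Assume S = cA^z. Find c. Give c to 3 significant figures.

z = ln(S₂/S₁) / ln(A₂/A₁) = ln(26/7) / ln(3740/36.4) = 1.3122 / 4.6323 = 0.2833
c = S₁ / A₁^z = 7 / 36.4^0.2833 = 7 / 2.768 = 2.529

2.53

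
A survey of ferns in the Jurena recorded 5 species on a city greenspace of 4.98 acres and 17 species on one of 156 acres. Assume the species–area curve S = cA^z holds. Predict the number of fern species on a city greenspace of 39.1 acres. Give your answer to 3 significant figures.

z = ln(17/5) / ln(156/4.98) = 1.2238 / 3.4444 = 0.3553
c = 5 / 4.98^0.3553 = 5 / 1.769 = 2.827
S₃ = 2.827 × 39.1^0.3553 = 2.827 × 3.679 ≈ 10.4

10.4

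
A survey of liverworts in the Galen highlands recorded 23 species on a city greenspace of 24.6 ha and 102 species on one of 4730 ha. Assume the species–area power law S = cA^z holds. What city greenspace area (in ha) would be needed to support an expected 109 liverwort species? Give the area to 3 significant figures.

5980 ha

z = ln(102/23) / ln(4730/24.6) = 1.4895 / 5.2589 = 0.2832
c = 23 / 24.6^0.2832 = 23 / 2.477 = 9.285
A = (109/9.285)^(1/0.2832) ⇒ ln A = ln(11.74)/0.2832 = 8.6960
A = e^8.6960 ≈ 5979 ha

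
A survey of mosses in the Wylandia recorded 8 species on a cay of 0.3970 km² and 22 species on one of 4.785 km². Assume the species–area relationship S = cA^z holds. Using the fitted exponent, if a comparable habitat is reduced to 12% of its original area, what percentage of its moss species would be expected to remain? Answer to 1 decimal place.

z = ln(22/8) / ln(4.785/0.397) = 1.0116 / 2.4893 = 0.4064
S_new/S_old = (A_new/A_old)^z = 0.12^0.4064 = exp(0.4064 × -2.1203) = 0.4225

42.2%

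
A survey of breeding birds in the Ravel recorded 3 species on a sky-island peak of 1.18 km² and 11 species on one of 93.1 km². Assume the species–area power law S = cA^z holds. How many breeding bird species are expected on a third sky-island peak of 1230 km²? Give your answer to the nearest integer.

z = ln(11/3) / ln(93.1/1.18) = 1.2993 / 4.3682 = 0.2974
c = 3 / 1.18^0.2974 = 3 / 1.05 = 2.856
S₃ = 2.856 × 1230^0.2974 = 2.856 × 8.3 ≈ 23.7

24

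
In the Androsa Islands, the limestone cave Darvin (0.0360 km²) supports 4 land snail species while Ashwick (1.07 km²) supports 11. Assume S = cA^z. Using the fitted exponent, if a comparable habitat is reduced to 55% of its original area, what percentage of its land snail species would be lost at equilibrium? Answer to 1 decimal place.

16.3%

z = ln(11/4) / ln(1.07/0.036) = 1.0116 / 3.3919 = 0.2982
S_new/S_old = (A_new/A_old)^z = 0.55^0.2982 = exp(0.2982 × -0.5978) = 0.8367
Fraction lost = 1 − 0.8367 = 0.1633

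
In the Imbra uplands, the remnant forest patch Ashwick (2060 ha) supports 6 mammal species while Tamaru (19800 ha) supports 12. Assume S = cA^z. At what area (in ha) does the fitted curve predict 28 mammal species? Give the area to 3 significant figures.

315000 ha

z = ln(12/6) / ln(19800/2060) = 0.6931 / 2.2630 = 0.3063
c = 6 / 2060^0.3063 = 6 / 10.35 = 0.5796
A = (28/0.5796)^(1/0.3063) ⇒ ln A = ln(48.31)/0.3063 = 12.6597
A = e^12.6597 ≈ 314797 ha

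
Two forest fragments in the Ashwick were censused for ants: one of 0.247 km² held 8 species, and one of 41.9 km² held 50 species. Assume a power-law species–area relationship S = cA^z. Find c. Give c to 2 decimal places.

13.18

z = ln(S₂/S₁) / ln(A₂/A₁) = ln(50/8) / ln(41.9/0.247) = 1.8326 / 5.1337 = 0.3570
c = S₁ / A₁^z = 8 / 0.247^0.3570 = 8 / 0.607 = 13.18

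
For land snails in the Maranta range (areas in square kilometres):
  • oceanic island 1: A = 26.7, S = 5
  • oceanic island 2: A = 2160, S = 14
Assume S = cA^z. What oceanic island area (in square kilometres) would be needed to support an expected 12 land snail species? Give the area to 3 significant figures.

1120 square kilometres

z = ln(14/5) / ln(2160/26.7) = 1.0296 / 4.3932 = 0.2344
c = 5 / 26.7^0.2344 = 5 / 2.159 = 2.315
A = (12/2.315)^(1/0.2344) ⇒ ln A = ln(5.182)/0.2344 = 7.0201
A = e^7.0201 ≈ 1119 square kilometres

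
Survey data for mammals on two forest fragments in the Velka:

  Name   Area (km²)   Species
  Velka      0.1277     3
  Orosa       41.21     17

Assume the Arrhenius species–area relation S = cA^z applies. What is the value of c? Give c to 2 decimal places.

5.57

z = ln(S₂/S₁) / ln(A₂/A₁) = ln(17/3) / ln(41.21/0.1277) = 1.7346 / 5.7768 = 0.3003
c = S₁ / A₁^z = 3 / 0.1277^0.3003 = 3 / 0.539 = 5.566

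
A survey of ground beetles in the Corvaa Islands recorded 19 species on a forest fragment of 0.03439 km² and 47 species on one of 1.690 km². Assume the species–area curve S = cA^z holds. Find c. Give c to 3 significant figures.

41.6

z = ln(S₂/S₁) / ln(A₂/A₁) = ln(47/19) / ln(1.69/0.03439) = 0.9057 / 3.8947 = 0.2325
c = S₁ / A₁^z = 19 / 0.03439^0.2325 = 19 / 0.4567 = 41.6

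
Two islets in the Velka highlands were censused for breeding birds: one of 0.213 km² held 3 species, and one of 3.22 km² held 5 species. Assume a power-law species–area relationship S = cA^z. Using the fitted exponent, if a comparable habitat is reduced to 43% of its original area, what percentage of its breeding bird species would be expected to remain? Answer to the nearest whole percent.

85%

z = ln(5/3) / ln(3.22/0.213) = 0.5108 / 2.7158 = 0.1881
S_new/S_old = (A_new/A_old)^z = 0.43^0.1881 = exp(0.1881 × -0.8440) = 0.8532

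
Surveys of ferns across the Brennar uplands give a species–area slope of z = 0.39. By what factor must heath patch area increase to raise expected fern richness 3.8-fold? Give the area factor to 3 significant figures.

(A₂/A₁)^0.39 = 3.8, so A₂/A₁ = 3.8^(1/0.39) = 3.8^2.564
ln(A₂/A₁) = ln 3.8 / 0.39 = 1.3350 / 0.39 = 3.4231
A₂/A₁ = e^3.4231 ≈ 30.66

30.7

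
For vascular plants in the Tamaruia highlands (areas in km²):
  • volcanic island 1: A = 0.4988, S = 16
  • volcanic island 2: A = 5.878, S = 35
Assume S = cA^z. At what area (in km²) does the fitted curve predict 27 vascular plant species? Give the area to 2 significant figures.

2.6 km²

z = ln(35/16) / ln(5.878/0.4988) = 0.7828 / 2.4668 = 0.3173
c = 16 / 0.4988^0.3173 = 16 / 0.8019 = 19.95
A = (27/19.95)^(1/0.3173) ⇒ ln A = ln(1.353)/0.3173 = 0.9534
A = e^0.9534 ≈ 2.595 km²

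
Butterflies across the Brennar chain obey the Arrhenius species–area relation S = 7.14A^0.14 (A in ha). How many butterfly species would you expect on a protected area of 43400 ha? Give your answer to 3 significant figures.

S = 7.14 × 43400^0.14 = 7.14 × 4.459 ≈ 31.84

31.8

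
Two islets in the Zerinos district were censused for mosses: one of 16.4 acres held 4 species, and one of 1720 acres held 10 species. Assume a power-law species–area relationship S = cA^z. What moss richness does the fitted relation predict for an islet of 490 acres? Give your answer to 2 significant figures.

z = ln(10/4) / ln(1720/16.4) = 0.9163 / 4.6528 = 0.1969
c = 4 / 16.4^0.1969 = 4 / 1.735 = 2.306
S₃ = 2.306 × 490^0.1969 = 2.306 × 3.387 ≈ 7.809

7.8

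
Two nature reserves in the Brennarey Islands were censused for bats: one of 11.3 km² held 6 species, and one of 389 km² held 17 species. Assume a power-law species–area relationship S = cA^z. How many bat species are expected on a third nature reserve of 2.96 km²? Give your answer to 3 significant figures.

z = ln(17/6) / ln(389/11.3) = 1.0415 / 3.5388 = 0.2943
c = 6 / 11.3^0.2943 = 6 / 2.041 = 2.939
S₃ = 2.939 × 2.96^0.2943 = 2.939 × 1.376 ≈ 4.045

4.05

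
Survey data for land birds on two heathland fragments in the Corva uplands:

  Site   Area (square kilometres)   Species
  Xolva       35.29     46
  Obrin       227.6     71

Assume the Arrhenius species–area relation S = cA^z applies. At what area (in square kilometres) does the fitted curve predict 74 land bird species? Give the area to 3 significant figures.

272 square kilometres

z = ln(71/46) / ln(227.6/35.29) = 0.4340 / 1.8640 = 0.2329
c = 46 / 35.29^0.2329 = 46 / 2.293 = 20.06
A = (74/20.06)^(1/0.2329) ⇒ ln A = ln(3.689)/0.2329 = 5.6053
A = e^5.6053 ≈ 271.9 square kilometres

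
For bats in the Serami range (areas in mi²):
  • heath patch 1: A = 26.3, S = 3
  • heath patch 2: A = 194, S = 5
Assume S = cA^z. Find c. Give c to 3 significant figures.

z = ln(S₂/S₁) / ln(A₂/A₁) = ln(5/3) / ln(194/26.3) = 0.5108 / 1.9983 = 0.2556
c = S₁ / A₁^z = 3 / 26.3^0.2556 = 3 / 2.307 = 1.301

1.30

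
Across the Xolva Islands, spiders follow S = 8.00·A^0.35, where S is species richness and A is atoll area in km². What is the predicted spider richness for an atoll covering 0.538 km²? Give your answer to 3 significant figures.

6.44

S = 8 × 0.538^0.35
ln S = ln 8 + 0.35 × ln 0.538 = 2.0794 + 0.35 × -0.6199 = 1.8625
S = e^1.8625 ≈ 6.44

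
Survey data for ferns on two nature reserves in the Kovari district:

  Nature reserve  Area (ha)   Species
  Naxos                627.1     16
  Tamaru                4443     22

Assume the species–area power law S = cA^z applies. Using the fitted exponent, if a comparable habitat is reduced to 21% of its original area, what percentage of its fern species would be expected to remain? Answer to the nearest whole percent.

z = ln(22/16) / ln(4443/627.1) = 0.3185 / 1.9580 = 0.1626
S_new/S_old = (A_new/A_old)^z = 0.21^0.1626 = exp(0.1626 × -1.5606) = 0.7758

78%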